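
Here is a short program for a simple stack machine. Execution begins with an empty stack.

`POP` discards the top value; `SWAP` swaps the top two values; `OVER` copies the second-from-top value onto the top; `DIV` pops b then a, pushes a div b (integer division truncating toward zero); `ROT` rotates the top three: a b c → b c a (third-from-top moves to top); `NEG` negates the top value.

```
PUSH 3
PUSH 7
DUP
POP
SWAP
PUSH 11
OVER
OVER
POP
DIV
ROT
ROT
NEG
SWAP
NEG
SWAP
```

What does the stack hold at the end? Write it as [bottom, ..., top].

[3, -7, -3]

PUSH 3  → 3
PUSH 7  → 3 7
DUP     → 3 7 7
POP     → 3 7
SWAP    → 7 3
PUSH 11 → 7 3 11
OVER    → 7 3 11 3
OVER    → 7 3 11 3 11
POP     → 7 3 11 3
DIV     → 7 3 3
ROT     → 3 3 7
ROT     → 3 7 3
NEG     → 3 7 -3
SWAP    → 3 -3 7
NEG     → 3 -3 -7
SWAP    → 3 -7 -3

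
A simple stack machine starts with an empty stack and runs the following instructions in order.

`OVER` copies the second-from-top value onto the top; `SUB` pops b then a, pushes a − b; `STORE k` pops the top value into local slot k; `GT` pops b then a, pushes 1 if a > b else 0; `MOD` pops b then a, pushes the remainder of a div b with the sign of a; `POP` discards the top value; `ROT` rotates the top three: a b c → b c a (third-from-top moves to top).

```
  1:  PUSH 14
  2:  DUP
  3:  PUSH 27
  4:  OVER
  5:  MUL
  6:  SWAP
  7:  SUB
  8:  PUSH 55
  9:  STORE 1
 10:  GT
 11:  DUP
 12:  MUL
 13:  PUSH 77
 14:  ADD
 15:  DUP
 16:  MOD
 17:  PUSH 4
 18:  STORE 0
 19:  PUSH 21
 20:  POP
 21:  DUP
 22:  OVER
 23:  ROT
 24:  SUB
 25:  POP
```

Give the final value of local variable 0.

4

PUSH 14 : [14]
DUP     : [14, 14]
PUSH 27 : [14, 14, 27]
OVER    : [14, 14, 27, 14]
MUL     : [14, 14, 378]
SWAP    : [14, 378, 14]
SUB     : [14, 364]
PUSH 55 : [14, 364, 55]
STORE 1 : [14, 364]
GT      : [0]
DUP     : [0, 0]
MUL     : [0]
PUSH 77 : [0, 77]
ADD     : [77]
DUP     : [77, 77]
MOD     : [0]
PUSH 4  : [0, 4]
STORE 0 : [0]
PUSH 21 : [0, 21]
POP     : [0]
DUP     : [0, 0]
OVER    : [0, 0, 0]
ROT     : [0, 0, 0]
SUB     : [0, 0]
POP     : [0]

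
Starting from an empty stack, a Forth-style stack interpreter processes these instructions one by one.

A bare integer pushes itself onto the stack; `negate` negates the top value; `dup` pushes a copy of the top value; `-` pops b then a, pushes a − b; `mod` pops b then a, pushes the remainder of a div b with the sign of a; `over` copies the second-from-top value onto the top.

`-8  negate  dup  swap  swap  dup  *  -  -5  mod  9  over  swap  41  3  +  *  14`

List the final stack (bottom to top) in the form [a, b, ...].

-8     -> [-8]
negate -> [8]
dup    -> [8, 8]
swap   -> [8, 8]
swap   -> [8, 8]
dup    -> [8, 8, 8]
*      -> [8, 64]
-      -> [-56]
-5     -> [-56, -5]
mod    -> [-1]
9      -> [-1, 9]
over   -> [-1, 9, -1]
swap   -> [-1, -1, 9]
41     -> [-1, -1, 9, 41]
3      -> [-1, -1, 9, 41, 3]
+      -> [-1, -1, 9, 44]
*      -> [-1, -1, 396]
14     -> [-1, -1, 396, 14]

[-1, -1, 396, 14]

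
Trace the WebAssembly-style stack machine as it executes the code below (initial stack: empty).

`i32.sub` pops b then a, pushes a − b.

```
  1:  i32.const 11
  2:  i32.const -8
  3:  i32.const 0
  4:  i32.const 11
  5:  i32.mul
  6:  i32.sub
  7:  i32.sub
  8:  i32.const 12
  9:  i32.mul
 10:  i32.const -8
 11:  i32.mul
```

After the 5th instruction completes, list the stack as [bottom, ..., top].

[11, -8, 0]

i32.const 11 → [11]
i32.const -8 → [11, -8]
i32.const 0  → [11, -8, 0]
i32.const 11 → [11, -8, 0, 11]
i32.mul      → [11, -8, 0]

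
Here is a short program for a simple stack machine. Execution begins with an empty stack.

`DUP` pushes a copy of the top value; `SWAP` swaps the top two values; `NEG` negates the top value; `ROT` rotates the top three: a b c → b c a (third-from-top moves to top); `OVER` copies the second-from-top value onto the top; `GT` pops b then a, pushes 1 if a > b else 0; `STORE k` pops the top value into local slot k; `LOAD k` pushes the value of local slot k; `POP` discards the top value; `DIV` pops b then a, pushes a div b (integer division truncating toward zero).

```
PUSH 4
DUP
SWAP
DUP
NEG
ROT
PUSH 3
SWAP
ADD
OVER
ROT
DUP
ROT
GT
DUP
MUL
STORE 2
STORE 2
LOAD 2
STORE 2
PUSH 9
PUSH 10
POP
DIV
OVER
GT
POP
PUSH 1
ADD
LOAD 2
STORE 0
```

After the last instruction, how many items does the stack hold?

PUSH 4  -> [4]
DUP     -> [4, 4]
SWAP    -> [4, 4]
DUP     -> [4, 4, 4]
NEG     -> [4, 4, -4]
ROT     -> [4, -4, 4]
PUSH 3  -> [4, -4, 4, 3]
SWAP    -> [4, -4, 3, 4]
ADD     -> [4, -4, 7]
OVER    -> [4, -4, 7, -4]
ROT     -> [4, 7, -4, -4]
DUP     -> [4, 7, -4, -4, -4]
ROT     -> [4, 7, -4, -4, -4]
GT      -> [4, 7, -4, 0]
DUP     -> [4, 7, -4, 0, 0]
MUL     -> [4, 7, -4, 0]
STORE 2 -> [4, 7, -4]
STORE 2 -> [4, 7]
LOAD 2  -> [4, 7, -4]
STORE 2 -> [4, 7]
PUSH 9  -> [4, 7, 9]
PUSH 10 -> [4, 7, 9, 10]
POP     -> [4, 7, 9]
DIV     -> [4, 0]
OVER    -> [4, 0, 4]
GT      -> [4, 0]
POP     -> [4]
PUSH 1  -> [4, 1]
ADD     -> [5]
LOAD 2  -> [5, -4]
STORE 0 -> [5]

1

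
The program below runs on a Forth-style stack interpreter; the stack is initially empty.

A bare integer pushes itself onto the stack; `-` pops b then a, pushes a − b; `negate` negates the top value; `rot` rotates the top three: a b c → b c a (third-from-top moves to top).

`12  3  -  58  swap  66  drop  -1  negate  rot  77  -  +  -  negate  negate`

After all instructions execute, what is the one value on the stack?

12     -> 12
3      -> 12 3
-      -> 9
58     -> 9 58
swap   -> 58 9
66     -> 58 9 66
drop   -> 58 9
-1     -> 58 9 -1
negate -> 58 9 1
rot    -> 9 1 58
77     -> 9 1 58 77
-      -> 9 1 -19
+      -> 9 -18
-      -> 27
negate -> -27
negate -> 27

27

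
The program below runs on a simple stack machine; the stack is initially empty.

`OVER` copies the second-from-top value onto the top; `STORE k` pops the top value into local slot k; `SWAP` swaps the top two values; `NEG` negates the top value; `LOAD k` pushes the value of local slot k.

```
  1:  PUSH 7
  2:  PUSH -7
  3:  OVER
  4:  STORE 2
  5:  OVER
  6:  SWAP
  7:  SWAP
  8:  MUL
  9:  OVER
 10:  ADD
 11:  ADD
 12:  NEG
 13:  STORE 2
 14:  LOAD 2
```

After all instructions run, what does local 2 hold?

35

PUSH 7  : [7]
PUSH -7 : [7, -7]
OVER    : [7, -7, 7]
STORE 2 : [7, -7]
OVER    : [7, -7, 7]
SWAP    : [7, 7, -7]
SWAP    : [7, -7, 7]
MUL     : [7, -49]
OVER    : [7, -49, 7]
ADD     : [7, -42]
ADD     : [-35]
NEG     : [35]
STORE 2 : []
LOAD 2  : [35]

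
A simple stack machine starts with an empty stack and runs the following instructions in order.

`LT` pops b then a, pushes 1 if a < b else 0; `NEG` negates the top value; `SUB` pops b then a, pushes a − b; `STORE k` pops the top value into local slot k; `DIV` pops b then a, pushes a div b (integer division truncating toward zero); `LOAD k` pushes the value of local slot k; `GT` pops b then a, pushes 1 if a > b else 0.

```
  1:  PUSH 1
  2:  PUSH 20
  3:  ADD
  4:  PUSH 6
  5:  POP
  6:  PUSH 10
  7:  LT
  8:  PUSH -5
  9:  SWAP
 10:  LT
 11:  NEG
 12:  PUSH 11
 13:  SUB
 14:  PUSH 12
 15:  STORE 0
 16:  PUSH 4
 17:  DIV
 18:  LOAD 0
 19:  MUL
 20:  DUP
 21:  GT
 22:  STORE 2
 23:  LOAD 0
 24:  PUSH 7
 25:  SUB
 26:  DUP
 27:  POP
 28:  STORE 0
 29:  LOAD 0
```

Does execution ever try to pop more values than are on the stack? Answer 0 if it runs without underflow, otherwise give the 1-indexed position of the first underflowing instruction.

PUSH 1  -> 1
PUSH 20 -> 1 20
ADD     -> 21
PUSH 6  -> 21 6
POP     -> 21
PUSH 10 -> 21 10
LT      -> 0
PUSH -5 -> 0 -5
SWAP    -> -5 0
LT      -> 1
NEG     -> -1
PUSH 11 -> -1 11
SUB     -> -12
PUSH 12 -> -12 12
STORE 0 -> -12
PUSH 4  -> -12 4
DIV     -> -3
LOAD 0  -> -3 12
MUL     -> -36
DUP     -> -36 -36
GT      -> 0
STORE 2 -> (empty)
LOAD 0  -> 12
PUSH 7  -> 12 7
SUB     -> 5
DUP     -> 5 5
POP     -> 5
STORE 0 -> (empty)
LOAD 0  -> 5

0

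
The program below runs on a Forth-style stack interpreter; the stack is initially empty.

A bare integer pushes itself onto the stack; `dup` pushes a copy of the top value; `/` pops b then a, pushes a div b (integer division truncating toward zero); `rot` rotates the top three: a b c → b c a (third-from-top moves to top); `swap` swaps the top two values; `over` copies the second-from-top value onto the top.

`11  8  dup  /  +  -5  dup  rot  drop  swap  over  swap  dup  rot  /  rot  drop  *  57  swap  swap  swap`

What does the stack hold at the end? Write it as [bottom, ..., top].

[57, -5]

11   : 11
8    : 11 8
dup  : 11 8 8
/    : 11 1
+    : 12
-5   : 12 -5
dup  : 12 -5 -5
rot  : -5 -5 12
drop : -5 -5
swap : -5 -5
over : -5 -5 -5
swap : -5 -5 -5
dup  : -5 -5 -5 -5
rot  : -5 -5 -5 -5
/    : -5 -5 1
rot  : -5 1 -5
drop : -5 1
*    : -5
57   : -5 57
swap : 57 -5
swap : -5 57
swap : 57 -5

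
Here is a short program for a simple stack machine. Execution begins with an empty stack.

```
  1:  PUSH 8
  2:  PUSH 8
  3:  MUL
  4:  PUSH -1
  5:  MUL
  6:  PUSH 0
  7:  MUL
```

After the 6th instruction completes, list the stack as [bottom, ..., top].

[-64, 0]

PUSH 8  : 8
PUSH 8  : 8 8
MUL     : 64
PUSH -1 : 64 -1
MUL     : -64
PUSH 0  : -64 0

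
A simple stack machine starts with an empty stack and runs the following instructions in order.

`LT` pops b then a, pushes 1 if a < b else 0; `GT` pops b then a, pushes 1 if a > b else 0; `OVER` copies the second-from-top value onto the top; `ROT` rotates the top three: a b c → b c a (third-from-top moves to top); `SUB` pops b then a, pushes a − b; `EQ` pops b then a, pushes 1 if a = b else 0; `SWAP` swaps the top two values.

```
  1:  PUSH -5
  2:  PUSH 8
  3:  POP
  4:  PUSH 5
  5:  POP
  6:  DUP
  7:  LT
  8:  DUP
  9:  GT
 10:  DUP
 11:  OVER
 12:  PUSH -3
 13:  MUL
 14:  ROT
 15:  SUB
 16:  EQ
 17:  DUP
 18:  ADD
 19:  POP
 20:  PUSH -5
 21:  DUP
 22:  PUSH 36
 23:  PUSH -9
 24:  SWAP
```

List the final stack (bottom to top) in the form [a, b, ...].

[-5, -5, -9, 36]

PUSH -5 : [-5]
PUSH 8  : [-5, 8]
POP     : [-5]
PUSH 5  : [-5, 5]
POP     : [-5]
DUP     : [-5, -5]
LT      : [0]
DUP     : [0, 0]
GT      : [0]
DUP     : [0, 0]
OVER    : [0, 0, 0]
PUSH -3 : [0, 0, 0, -3]
MUL     : [0, 0, 0]
ROT     : [0, 0, 0]
SUB     : [0, 0]
EQ      : [1]
DUP     : [1, 1]
ADD     : [2]
POP     : []
PUSH -5 : [-5]
DUP     : [-5, -5]
PUSH 36 : [-5, -5, 36]
PUSH -9 : [-5, -5, 36, -9]
SWAP    : [-5, -5, -9, 36]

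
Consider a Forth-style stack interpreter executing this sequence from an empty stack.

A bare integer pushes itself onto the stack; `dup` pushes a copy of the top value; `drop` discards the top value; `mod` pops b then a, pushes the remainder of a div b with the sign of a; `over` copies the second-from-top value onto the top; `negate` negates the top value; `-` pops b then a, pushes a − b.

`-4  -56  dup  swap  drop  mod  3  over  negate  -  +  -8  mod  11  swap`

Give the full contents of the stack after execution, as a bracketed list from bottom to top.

-4     -> [-4]
-56    -> [-4, -56]
dup    -> [-4, -56, -56]
swap   -> [-4, -56, -56]
drop   -> [-4, -56]
mod    -> [-4]
3      -> [-4, 3]
over   -> [-4, 3, -4]
negate -> [-4, 3, 4]
-      -> [-4, -1]
+      -> [-5]
-8     -> [-5, -8]
mod    -> [-5]
11     -> [-5, 11]
swap   -> [11, -5]

[11, -5]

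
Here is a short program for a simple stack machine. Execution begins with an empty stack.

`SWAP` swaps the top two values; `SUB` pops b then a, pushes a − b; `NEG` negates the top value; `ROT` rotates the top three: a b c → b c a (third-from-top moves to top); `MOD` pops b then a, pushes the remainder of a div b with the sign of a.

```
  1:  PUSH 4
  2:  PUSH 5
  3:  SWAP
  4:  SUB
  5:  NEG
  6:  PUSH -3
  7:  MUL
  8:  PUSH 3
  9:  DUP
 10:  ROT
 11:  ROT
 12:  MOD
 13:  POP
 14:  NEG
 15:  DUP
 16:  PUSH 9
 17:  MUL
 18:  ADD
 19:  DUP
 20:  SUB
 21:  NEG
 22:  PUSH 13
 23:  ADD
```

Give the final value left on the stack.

13

PUSH 4   [4]
PUSH 5   [4, 5]
SWAP     [5, 4]
SUB      [1]
NEG      [-1]
PUSH -3  [-1, -3]
MUL      [3]
PUSH 3   [3, 3]
DUP      [3, 3, 3]
ROT      [3, 3, 3]
ROT      [3, 3, 3]
MOD      [3, 0]
POP      [3]
NEG      [-3]
DUP      [-3, -3]
PUSH 9   [-3, -3, 9]
MUL      [-3, -27]
ADD      [-30]
DUP      [-30, -30]
SUB      [0]
NEG      [0]
PUSH 13  [0, 13]
ADD      [13]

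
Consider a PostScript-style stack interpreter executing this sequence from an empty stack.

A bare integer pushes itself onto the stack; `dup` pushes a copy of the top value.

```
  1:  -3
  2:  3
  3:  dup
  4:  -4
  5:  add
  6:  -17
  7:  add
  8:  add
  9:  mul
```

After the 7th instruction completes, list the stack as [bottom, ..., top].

[-3, 3, -18]

-3  : -3
3   : -3 3
dup : -3 3 3
-4  : -3 3 3 -4
add : -3 3 -1
-17 : -3 3 -1 -17
add : -3 3 -18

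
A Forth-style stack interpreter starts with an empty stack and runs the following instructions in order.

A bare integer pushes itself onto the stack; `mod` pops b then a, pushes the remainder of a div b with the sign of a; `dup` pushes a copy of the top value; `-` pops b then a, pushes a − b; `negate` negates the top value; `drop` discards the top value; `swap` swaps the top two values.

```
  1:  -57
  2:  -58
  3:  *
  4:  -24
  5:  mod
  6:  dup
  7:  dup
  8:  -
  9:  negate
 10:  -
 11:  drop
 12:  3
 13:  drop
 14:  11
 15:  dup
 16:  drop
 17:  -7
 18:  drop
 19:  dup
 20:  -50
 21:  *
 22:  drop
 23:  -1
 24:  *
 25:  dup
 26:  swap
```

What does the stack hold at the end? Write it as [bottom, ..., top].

[-11, -11]

-57     [-57]
-58     [-57, -58]
*       [3306]
-24     [3306, -24]
mod     [18]
dup     [18, 18]
dup     [18, 18, 18]
-       [18, 0]
negate  [18, 0]
-       [18]
drop    []
3       [3]
drop    []
11      [11]
dup     [11, 11]
drop    [11]
-7      [11, -7]
drop    [11]
dup     [11, 11]
-50     [11, 11, -50]
*       [11, -550]
drop    [11]
-1      [11, -1]
*       [-11]
dup     [-11, -11]
swap    [-11, -11]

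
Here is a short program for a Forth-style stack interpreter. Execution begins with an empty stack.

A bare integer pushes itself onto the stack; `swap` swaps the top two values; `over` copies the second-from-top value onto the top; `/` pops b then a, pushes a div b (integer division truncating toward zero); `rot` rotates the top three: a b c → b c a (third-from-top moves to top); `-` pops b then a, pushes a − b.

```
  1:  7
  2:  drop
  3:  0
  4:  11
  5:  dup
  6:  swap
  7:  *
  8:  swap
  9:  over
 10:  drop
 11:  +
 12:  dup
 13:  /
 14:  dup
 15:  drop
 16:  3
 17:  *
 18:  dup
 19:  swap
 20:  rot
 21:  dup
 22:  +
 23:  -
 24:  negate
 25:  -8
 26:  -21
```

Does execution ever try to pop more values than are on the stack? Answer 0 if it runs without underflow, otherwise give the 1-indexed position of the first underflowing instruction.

20

7    : [7]
drop : []
0    : [0]
11   : [0, 11]
dup  : [0, 11, 11]
swap : [0, 11, 11]
*    : [0, 121]
swap : [121, 0]
over : [121, 0, 121]
drop : [121, 0]
+    : [121]
dup  : [121, 121]
/    : [1]
dup  : [1, 1]
drop : [1]
3    : [1, 3]
*    : [3]
dup  : [3, 3]
swap : [3, 3]
rot  — needs 3 operands, stack has 2 → underflow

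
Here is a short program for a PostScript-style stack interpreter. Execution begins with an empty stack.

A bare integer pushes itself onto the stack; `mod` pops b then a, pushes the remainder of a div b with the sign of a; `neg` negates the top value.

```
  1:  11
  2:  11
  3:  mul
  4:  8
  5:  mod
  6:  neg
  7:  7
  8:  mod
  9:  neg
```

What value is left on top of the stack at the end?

1

11   11
11   11 11
mul  121
8    121 8
mod  1
neg  -1
7    -1 7
mod  -1
neg  1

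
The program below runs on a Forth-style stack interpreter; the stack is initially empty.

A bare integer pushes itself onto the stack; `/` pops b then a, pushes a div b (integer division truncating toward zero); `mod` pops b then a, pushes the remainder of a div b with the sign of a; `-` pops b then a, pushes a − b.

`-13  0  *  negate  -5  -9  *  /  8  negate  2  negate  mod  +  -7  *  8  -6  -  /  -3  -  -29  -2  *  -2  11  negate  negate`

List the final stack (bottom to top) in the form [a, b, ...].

[3, 58, -2, 11]

-13     [-13]
0       [-13, 0]
*       [0]
negate  [0]
-5      [0, -5]
-9      [0, -5, -9]
*       [0, 45]
/       [0]
8       [0, 8]
negate  [0, -8]
2       [0, -8, 2]
negate  [0, -8, -2]
mod     [0, 0]
+       [0]
-7      [0, -7]
*       [0]
8       [0, 8]
-6      [0, 8, -6]
-       [0, 14]
/       [0]
-3      [0, -3]
-       [3]
-29     [3, -29]
-2      [3, -29, -2]
*       [3, 58]
-2      [3, 58, -2]
11      [3, 58, -2, 11]
negate  [3, 58, -2, -11]
negate  [3, 58, -2, 11]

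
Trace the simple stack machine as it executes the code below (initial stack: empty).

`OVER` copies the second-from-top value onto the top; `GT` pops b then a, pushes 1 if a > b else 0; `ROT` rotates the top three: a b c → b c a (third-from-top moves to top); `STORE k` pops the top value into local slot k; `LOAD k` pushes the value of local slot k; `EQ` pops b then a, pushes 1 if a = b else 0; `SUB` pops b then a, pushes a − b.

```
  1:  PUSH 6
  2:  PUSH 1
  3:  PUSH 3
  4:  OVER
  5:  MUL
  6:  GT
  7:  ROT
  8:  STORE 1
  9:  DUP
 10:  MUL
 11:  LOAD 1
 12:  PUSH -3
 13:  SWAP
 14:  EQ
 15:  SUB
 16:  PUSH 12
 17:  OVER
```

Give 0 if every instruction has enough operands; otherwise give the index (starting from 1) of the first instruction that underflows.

PUSH 6 : [6]
PUSH 1 : [6, 1]
PUSH 3 : [6, 1, 3]
OVER   : [6, 1, 3, 1]
MUL    : [6, 1, 3]
GT     : [6, 0]
ROT  — needs 3 operands, stack has 2 → underflow

7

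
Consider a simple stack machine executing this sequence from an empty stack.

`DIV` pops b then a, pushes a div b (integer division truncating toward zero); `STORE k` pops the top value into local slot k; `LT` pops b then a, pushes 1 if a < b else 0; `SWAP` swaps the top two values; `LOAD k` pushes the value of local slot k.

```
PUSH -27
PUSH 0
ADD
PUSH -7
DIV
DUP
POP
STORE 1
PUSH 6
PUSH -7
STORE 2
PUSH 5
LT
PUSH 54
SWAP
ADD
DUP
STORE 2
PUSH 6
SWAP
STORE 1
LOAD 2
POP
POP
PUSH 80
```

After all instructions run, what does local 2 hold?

PUSH -27 : -27
PUSH 0   : -27 0
ADD      : -27
PUSH -7  : -27 -7
DIV      : 3
DUP      : 3 3
POP      : 3
STORE 1  : (empty)
PUSH 6   : 6
PUSH -7  : 6 -7
STORE 2  : 6
PUSH 5   : 6 5
LT       : 0
PUSH 54  : 0 54
SWAP     : 54 0
ADD      : 54
DUP      : 54 54
STORE 2  : 54
PUSH 6   : 54 6
SWAP     : 6 54
STORE 1  : 6
LOAD 2   : 6 54
POP      : 6
POP      : (empty)
PUSH 80  : 80

54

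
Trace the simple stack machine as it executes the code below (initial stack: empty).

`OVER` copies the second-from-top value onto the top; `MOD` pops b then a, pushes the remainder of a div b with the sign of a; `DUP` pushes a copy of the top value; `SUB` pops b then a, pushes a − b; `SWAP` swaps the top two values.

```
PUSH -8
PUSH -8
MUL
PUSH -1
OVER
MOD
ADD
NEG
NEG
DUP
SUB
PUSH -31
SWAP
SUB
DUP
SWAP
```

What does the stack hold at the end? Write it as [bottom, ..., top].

[-31, -31]

PUSH -8  → [-8]
PUSH -8  → [-8, -8]
MUL      → [64]
PUSH -1  → [64, -1]
OVER     → [64, -1, 64]
MOD      → [64, -1]
ADD      → [63]
NEG      → [-63]
NEG      → [63]
DUP      → [63, 63]
SUB      → [0]
PUSH -31 → [0, -31]
SWAP     → [-31, 0]
SUB      → [-31]
DUP      → [-31, -31]
SWAP     → [-31, -31]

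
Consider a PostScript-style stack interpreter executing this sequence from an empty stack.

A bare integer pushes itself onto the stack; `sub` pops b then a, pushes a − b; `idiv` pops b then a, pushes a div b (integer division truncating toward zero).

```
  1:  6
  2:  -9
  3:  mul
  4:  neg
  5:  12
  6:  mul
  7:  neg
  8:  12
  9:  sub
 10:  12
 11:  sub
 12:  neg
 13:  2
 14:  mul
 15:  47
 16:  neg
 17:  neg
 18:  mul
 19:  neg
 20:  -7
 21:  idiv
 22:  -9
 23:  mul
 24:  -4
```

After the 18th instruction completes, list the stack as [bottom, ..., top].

[63168]

6   → 6
-9  → 6 -9
mul → -54
neg → 54
12  → 54 12
mul → 648
neg → -648
12  → -648 12
sub → -660
12  → -660 12
sub → -672
neg → 672
2   → 672 2
mul → 1344
47  → 1344 47
neg → 1344 -47
neg → 1344 47
mul → 63168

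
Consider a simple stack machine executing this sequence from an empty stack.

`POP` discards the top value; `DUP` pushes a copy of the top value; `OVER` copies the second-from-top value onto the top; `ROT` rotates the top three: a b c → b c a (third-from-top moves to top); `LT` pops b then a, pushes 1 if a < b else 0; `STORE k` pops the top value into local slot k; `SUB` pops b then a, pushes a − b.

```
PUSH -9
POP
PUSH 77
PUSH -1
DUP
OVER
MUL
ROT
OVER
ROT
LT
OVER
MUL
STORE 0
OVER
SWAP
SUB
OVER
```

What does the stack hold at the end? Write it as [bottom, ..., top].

[-1, -78, -1]

PUSH -9 : -9
POP     : (empty)
PUSH 77 : 77
PUSH -1 : 77 -1
DUP     : 77 -1 -1
OVER    : 77 -1 -1 -1
MUL     : 77 -1 1
ROT     : -1 1 77
OVER    : -1 1 77 1
ROT     : -1 77 1 1
LT      : -1 77 0
OVER    : -1 77 0 77
MUL     : -1 77 0
STORE 0 : -1 77
OVER    : -1 77 -1
SWAP    : -1 -1 77
SUB     : -1 -78
OVER    : -1 -78 -1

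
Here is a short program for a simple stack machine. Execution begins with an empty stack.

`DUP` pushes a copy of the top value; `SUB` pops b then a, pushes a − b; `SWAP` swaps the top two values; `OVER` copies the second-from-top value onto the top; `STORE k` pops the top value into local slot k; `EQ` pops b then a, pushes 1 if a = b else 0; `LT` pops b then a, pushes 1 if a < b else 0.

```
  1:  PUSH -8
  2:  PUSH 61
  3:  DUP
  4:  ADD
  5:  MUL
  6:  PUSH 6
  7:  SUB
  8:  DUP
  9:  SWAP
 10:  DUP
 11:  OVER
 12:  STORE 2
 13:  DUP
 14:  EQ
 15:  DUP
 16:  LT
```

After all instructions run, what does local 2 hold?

-982

PUSH -8  [-8]
PUSH 61  [-8, 61]
DUP      [-8, 61, 61]
ADD      [-8, 122]
MUL      [-976]
PUSH 6   [-976, 6]
SUB      [-982]
DUP      [-982, -982]
SWAP     [-982, -982]
DUP      [-982, -982, -982]
OVER     [-982, -982, -982, -982]
STORE 2  [-982, -982, -982]
DUP      [-982, -982, -982, -982]
EQ       [-982, -982, 1]
DUP      [-982, -982, 1, 1]
LT       [-982, -982, 0]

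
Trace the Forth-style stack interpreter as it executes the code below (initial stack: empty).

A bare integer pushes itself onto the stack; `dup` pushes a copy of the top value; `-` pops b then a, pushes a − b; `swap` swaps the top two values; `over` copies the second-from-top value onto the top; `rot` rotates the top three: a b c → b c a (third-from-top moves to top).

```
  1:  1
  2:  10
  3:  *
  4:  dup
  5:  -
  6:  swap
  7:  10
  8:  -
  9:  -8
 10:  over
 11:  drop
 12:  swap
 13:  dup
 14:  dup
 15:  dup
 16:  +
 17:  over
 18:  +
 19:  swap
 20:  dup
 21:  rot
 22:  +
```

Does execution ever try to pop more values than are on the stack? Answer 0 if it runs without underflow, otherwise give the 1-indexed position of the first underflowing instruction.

1   → [1]
10  → [1, 10]
*   → [10]
dup → [10, 10]
-   → [0]
swap  — needs 2 operands, stack has 1 → underflow

6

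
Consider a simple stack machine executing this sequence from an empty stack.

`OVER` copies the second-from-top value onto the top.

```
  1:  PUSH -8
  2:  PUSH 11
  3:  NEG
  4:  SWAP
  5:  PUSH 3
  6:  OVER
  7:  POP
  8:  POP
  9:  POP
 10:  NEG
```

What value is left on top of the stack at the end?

11

PUSH -8 : -8
PUSH 11 : -8 11
NEG     : -8 -11
SWAP    : -11 -8
PUSH 3  : -11 -8 3
OVER    : -11 -8 3 -8
POP     : -11 -8 3
POP     : -11 -8
POP     : -11
NEG     : 11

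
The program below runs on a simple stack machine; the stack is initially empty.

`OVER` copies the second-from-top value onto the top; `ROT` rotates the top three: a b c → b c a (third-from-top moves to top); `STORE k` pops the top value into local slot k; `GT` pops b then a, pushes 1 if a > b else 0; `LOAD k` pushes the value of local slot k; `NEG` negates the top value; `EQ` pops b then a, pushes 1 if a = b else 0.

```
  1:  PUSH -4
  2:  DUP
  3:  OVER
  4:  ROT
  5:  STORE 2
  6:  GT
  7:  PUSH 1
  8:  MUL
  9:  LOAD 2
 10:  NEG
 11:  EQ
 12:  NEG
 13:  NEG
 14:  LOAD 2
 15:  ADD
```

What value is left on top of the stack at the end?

-4

PUSH -4  [-4]
DUP      [-4, -4]
OVER     [-4, -4, -4]
ROT      [-4, -4, -4]
STORE 2  [-4, -4]
GT       [0]
PUSH 1   [0, 1]
MUL      [0]
LOAD 2   [0, -4]
NEG      [0, 4]
EQ       [0]
NEG      [0]
NEG      [0]
LOAD 2   [0, -4]
ADD      [-4]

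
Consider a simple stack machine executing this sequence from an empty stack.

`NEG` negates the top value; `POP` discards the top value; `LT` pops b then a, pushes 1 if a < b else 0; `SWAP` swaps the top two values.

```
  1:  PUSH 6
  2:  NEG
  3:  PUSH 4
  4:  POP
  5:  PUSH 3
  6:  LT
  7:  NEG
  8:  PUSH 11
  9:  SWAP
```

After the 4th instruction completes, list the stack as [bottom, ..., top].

PUSH 6  6
NEG     -6
PUSH 4  -6 4
POP     -6

[-6]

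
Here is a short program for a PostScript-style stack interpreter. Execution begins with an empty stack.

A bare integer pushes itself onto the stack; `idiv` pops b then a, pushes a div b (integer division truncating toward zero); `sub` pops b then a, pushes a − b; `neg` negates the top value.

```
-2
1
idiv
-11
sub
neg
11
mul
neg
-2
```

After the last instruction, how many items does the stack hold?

2

-2   : [-2]
1    : [-2, 1]
idiv : [-2]
-11  : [-2, -11]
sub  : [9]
neg  : [-9]
11   : [-9, 11]
mul  : [-99]
neg  : [99]
-2   : [99, -2]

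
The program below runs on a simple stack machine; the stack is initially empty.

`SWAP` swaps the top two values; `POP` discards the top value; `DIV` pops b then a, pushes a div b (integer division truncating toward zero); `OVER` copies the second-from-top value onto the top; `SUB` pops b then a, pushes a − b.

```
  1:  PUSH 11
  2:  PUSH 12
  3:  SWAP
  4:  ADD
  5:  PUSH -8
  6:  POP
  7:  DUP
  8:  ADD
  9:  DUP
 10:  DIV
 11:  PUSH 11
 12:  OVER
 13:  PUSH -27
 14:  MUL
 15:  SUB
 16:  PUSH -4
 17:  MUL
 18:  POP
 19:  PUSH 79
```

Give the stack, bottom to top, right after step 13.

PUSH 11  -> [11]
PUSH 12  -> [11, 12]
SWAP     -> [12, 11]
ADD      -> [23]
PUSH -8  -> [23, -8]
POP      -> [23]
DUP      -> [23, 23]
ADD      -> [46]
DUP      -> [46, 46]
DIV      -> [1]
PUSH 11  -> [1, 11]
OVER     -> [1, 11, 1]
PUSH -27 -> [1, 11, 1, -27]

[1, 11, 1, -27]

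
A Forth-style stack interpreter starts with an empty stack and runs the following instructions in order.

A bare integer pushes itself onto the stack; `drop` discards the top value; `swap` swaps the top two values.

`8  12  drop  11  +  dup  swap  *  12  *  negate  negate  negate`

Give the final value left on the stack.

-4332

8      : 8
12     : 8 12
drop   : 8
11     : 8 11
+      : 19
dup    : 19 19
swap   : 19 19
*      : 361
12     : 361 12
*      : 4332
negate : -4332
negate : 4332
negate : -4332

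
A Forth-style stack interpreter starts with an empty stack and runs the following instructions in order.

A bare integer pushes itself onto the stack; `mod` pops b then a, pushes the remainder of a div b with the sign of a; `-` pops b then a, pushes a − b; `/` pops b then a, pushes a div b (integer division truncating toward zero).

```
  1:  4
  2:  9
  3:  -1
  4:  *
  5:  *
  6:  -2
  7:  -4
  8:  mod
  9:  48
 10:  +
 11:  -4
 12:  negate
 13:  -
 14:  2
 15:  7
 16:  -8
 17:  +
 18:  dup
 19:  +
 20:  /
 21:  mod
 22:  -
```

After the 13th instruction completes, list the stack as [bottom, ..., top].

4      : 4
9      : 4 9
-1     : 4 9 -1
*      : 4 -9
*      : -36
-2     : -36 -2
-4     : -36 -2 -4
mod    : -36 -2
48     : -36 -2 48
+      : -36 46
-4     : -36 46 -4
negate : -36 46 4
-      : -36 42

[-36, 42]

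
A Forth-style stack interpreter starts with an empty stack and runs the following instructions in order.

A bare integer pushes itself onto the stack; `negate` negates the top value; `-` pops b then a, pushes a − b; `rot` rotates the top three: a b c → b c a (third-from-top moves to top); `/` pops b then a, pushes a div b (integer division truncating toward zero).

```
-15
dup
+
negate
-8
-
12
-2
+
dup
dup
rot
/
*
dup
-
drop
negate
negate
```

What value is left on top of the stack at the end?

-15    : [-15]
dup    : [-15, -15]
+      : [-30]
negate : [30]
-8     : [30, -8]
-      : [38]
12     : [38, 12]
-2     : [38, 12, -2]
+      : [38, 10]
dup    : [38, 10, 10]
dup    : [38, 10, 10, 10]
rot    : [38, 10, 10, 10]
/      : [38, 10, 1]
*      : [38, 10]
dup    : [38, 10, 10]
-      : [38, 0]
drop   : [38]
negate : [-38]
negate : [38]

38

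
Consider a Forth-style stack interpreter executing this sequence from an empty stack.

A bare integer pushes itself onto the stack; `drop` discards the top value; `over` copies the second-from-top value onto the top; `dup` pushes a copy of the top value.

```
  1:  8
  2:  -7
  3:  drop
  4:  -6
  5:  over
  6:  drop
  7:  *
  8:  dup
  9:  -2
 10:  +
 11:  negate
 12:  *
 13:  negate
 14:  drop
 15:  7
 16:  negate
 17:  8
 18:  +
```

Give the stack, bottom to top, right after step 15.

8       [8]
-7      [8, -7]
drop    [8]
-6      [8, -6]
over    [8, -6, 8]
drop    [8, -6]
*       [-48]
dup     [-48, -48]
-2      [-48, -48, -2]
+       [-48, -50]
negate  [-48, 50]
*       [-2400]
negate  [2400]
drop    []
7       [7]

[7]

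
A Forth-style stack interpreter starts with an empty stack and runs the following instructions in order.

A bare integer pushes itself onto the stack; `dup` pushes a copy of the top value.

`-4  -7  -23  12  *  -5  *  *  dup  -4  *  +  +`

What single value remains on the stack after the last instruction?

-4  → -4
-7  → -4 -7
-23 → -4 -7 -23
12  → -4 -7 -23 12
*   → -4 -7 -276
-5  → -4 -7 -276 -5
*   → -4 -7 1380
*   → -4 -9660
dup → -4 -9660 -9660
-4  → -4 -9660 -9660 -4
*   → -4 -9660 38640
+   → -4 28980
+   → 28976

28976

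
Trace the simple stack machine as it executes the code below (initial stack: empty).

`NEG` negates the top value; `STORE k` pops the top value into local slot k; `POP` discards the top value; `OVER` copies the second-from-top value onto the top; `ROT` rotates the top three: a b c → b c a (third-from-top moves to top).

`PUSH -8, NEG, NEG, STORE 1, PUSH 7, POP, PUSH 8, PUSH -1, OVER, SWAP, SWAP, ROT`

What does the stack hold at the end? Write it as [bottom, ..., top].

PUSH -8 -> [-8]
NEG     -> [8]
NEG     -> [-8]
STORE 1 -> []
PUSH 7  -> [7]
POP     -> []
PUSH 8  -> [8]
PUSH -1 -> [8, -1]
OVER    -> [8, -1, 8]
SWAP    -> [8, 8, -1]
SWAP    -> [8, -1, 8]
ROT     -> [-1, 8, 8]

[-1, 8, 8]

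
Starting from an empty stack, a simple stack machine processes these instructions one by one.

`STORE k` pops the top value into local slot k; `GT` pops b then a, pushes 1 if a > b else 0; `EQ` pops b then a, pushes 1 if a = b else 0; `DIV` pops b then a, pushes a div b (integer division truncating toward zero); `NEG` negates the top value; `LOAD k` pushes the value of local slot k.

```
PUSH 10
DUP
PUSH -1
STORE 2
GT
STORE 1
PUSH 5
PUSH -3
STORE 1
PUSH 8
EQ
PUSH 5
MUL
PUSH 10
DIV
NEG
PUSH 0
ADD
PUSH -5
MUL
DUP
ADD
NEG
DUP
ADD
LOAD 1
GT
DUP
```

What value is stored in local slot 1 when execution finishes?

-3

PUSH 10 → [10]
DUP     → [10, 10]
PUSH -1 → [10, 10, -1]
STORE 2 → [10, 10]
GT      → [0]
STORE 1 → []
PUSH 5  → [5]
PUSH -3 → [5, -3]
STORE 1 → [5]
PUSH 8  → [5, 8]
EQ      → [0]
PUSH 5  → [0, 5]
MUL     → [0]
PUSH 10 → [0, 10]
DIV     → [0]
NEG     → [0]
PUSH 0  → [0, 0]
ADD     → [0]
PUSH -5 → [0, -5]
MUL     → [0]
DUP     → [0, 0]
ADD     → [0]
NEG     → [0]
DUP     → [0, 0]
ADD     → [0]
LOAD 1  → [0, -3]
GT      → [1]
DUP     → [1, 1]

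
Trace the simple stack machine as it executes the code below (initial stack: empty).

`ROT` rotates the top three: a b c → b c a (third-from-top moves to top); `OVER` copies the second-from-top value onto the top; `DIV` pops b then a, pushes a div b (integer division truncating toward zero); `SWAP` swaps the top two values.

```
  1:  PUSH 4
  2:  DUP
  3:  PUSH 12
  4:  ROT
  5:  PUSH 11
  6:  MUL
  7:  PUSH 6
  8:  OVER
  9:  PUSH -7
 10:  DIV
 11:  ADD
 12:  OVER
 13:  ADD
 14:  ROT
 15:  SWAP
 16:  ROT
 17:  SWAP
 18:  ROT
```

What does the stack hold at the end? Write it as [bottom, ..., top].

PUSH 4  → [4]
DUP     → [4, 4]
PUSH 12 → [4, 4, 12]
ROT     → [4, 12, 4]
PUSH 11 → [4, 12, 4, 11]
MUL     → [4, 12, 44]
PUSH 6  → [4, 12, 44, 6]
OVER    → [4, 12, 44, 6, 44]
PUSH -7 → [4, 12, 44, 6, 44, -7]
DIV     → [4, 12, 44, 6, -6]
ADD     → [4, 12, 44, 0]
OVER    → [4, 12, 44, 0, 44]
ADD     → [4, 12, 44, 44]
ROT     → [4, 44, 44, 12]
SWAP    → [4, 44, 12, 44]
ROT     → [4, 12, 44, 44]
SWAP    → [4, 12, 44, 44]
ROT     → [4, 44, 44, 12]

[4, 44, 44, 12]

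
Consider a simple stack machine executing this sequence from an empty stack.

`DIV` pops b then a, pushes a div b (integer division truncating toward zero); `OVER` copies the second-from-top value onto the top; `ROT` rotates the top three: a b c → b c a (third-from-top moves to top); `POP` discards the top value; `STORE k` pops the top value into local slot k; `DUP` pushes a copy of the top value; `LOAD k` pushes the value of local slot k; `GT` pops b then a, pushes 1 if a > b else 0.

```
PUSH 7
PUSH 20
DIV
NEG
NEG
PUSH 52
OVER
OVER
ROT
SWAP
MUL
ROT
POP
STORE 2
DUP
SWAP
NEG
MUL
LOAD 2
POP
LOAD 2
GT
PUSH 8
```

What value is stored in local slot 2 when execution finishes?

2704

PUSH 7  -> 7
PUSH 20 -> 7 20
DIV     -> 0
NEG     -> 0
NEG     -> 0
PUSH 52 -> 0 52
OVER    -> 0 52 0
OVER    -> 0 52 0 52
ROT     -> 0 0 52 52
SWAP    -> 0 0 52 52
MUL     -> 0 0 2704
ROT     -> 0 2704 0
POP     -> 0 2704
STORE 2 -> 0
DUP     -> 0 0
SWAP    -> 0 0
NEG     -> 0 0
MUL     -> 0
LOAD 2  -> 0 2704
POP     -> 0
LOAD 2  -> 0 2704
GT      -> 0
PUSH 8  -> 0 8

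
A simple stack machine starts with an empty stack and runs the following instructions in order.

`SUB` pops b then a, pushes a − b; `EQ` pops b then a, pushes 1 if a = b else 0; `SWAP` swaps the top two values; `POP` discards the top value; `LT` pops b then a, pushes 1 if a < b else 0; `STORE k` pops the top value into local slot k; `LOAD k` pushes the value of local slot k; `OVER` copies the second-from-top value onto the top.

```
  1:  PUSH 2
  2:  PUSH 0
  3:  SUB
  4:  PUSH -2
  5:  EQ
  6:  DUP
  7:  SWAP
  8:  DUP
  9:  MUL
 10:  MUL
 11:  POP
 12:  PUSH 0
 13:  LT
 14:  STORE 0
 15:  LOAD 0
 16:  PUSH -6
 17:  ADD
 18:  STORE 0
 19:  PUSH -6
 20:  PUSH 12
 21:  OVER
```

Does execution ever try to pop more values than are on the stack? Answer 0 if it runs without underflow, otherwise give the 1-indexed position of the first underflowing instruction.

13

PUSH 2  → 2
PUSH 0  → 2 0
SUB     → 2
PUSH -2 → 2 -2
EQ      → 0
DUP     → 0 0
SWAP    → 0 0
DUP     → 0 0 0
MUL     → 0 0
MUL     → 0
POP     → (empty)
PUSH 0  → 0
LT  — needs 2 operands, stack has 1 → underflow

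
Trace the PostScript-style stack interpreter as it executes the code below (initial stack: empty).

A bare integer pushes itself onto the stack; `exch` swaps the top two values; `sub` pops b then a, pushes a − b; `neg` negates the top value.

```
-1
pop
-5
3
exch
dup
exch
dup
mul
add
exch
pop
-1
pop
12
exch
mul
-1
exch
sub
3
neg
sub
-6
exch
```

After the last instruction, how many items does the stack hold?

-1   : -1
pop  : (empty)
-5   : -5
3    : -5 3
exch : 3 -5
dup  : 3 -5 -5
exch : 3 -5 -5
dup  : 3 -5 -5 -5
mul  : 3 -5 25
add  : 3 20
exch : 20 3
pop  : 20
-1   : 20 -1
pop  : 20
12   : 20 12
exch : 12 20
mul  : 240
-1   : 240 -1
exch : -1 240
sub  : -241
3    : -241 3
neg  : -241 -3
sub  : -238
-6   : -238 -6
exch : -6 -238

2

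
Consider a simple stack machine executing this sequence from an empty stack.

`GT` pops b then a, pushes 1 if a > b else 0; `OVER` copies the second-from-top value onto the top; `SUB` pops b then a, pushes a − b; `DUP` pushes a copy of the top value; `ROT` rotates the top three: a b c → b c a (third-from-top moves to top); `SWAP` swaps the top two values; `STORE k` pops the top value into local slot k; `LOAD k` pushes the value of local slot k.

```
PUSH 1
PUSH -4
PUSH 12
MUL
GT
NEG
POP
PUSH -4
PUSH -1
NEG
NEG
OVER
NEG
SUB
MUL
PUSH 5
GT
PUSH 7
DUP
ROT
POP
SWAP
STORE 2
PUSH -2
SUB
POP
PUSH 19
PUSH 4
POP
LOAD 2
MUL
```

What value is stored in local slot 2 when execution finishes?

7

PUSH 1  → [1]
PUSH -4 → [1, -4]
PUSH 12 → [1, -4, 12]
MUL     → [1, -48]
GT      → [1]
NEG     → [-1]
POP     → []
PUSH -4 → [-4]
PUSH -1 → [-4, -1]
NEG     → [-4, 1]
NEG     → [-4, -1]
OVER    → [-4, -1, -4]
NEG     → [-4, -1, 4]
SUB     → [-4, -5]
MUL     → [20]
PUSH 5  → [20, 5]
GT      → [1]
PUSH 7  → [1, 7]
DUP     → [1, 7, 7]
ROT     → [7, 7, 1]
POP     → [7, 7]
SWAP    → [7, 7]
STORE 2 → [7]
PUSH -2 → [7, -2]
SUB     → [9]
POP     → []
PUSH 19 → [19]
PUSH 4  → [19, 4]
POP     → [19]
LOAD 2  → [19, 7]
MUL     → [133]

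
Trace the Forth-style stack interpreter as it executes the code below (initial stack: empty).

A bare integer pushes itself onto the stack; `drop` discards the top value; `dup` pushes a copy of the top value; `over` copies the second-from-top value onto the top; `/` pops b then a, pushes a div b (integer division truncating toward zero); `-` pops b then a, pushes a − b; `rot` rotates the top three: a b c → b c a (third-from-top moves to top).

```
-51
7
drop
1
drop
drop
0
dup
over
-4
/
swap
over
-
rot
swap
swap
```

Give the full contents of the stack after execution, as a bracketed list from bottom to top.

[0, 0, 0]

-51  -> -51
7    -> -51 7
drop -> -51
1    -> -51 1
drop -> -51
drop -> (empty)
0    -> 0
dup  -> 0 0
over -> 0 0 0
-4   -> 0 0 0 -4
/    -> 0 0 0
swap -> 0 0 0
over -> 0 0 0 0
-    -> 0 0 0
rot  -> 0 0 0
swap -> 0 0 0
swap -> 0 0 0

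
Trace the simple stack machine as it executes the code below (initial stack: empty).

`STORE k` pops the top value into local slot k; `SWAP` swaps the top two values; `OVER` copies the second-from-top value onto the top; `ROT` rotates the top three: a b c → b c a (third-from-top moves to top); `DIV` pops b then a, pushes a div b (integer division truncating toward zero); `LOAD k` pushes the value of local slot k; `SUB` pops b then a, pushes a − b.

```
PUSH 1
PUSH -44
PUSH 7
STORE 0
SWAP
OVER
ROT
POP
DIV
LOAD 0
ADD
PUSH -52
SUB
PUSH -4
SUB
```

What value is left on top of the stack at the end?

63

PUSH 1   -> 1
PUSH -44 -> 1 -44
PUSH 7   -> 1 -44 7
STORE 0  -> 1 -44
SWAP     -> -44 1
OVER     -> -44 1 -44
ROT      -> 1 -44 -44
POP      -> 1 -44
DIV      -> 0
LOAD 0   -> 0 7
ADD      -> 7
PUSH -52 -> 7 -52
SUB      -> 59
PUSH -4  -> 59 -4
SUB      -> 63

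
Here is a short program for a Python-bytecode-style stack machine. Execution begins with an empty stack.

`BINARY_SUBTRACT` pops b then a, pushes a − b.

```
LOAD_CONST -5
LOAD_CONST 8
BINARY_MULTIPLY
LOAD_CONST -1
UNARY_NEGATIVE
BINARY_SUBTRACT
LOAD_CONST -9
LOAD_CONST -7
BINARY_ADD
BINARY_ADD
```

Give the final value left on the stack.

-57

LOAD_CONST -5   : -5
LOAD_CONST 8    : -5 8
BINARY_MULTIPLY : -40
LOAD_CONST -1   : -40 -1
UNARY_NEGATIVE  : -40 1
BINARY_SUBTRACT : -41
LOAD_CONST -9   : -41 -9
LOAD_CONST -7   : -41 -9 -7
BINARY_ADD      : -41 -16
BINARY_ADD      : -57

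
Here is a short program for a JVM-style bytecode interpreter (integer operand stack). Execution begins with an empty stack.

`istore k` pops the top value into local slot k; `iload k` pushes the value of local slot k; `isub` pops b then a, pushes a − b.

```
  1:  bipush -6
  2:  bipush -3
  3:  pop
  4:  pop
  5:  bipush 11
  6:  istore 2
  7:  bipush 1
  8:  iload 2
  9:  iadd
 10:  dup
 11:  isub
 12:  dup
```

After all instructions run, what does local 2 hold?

11

bipush -6 -> -6
bipush -3 -> -6 -3
pop       -> -6
pop       -> (empty)
bipush 11 -> 11
istore 2  -> (empty)
bipush 1  -> 1
iload 2   -> 1 11
iadd      -> 12
dup       -> 12 12
isub      -> 0
dup       -> 0 0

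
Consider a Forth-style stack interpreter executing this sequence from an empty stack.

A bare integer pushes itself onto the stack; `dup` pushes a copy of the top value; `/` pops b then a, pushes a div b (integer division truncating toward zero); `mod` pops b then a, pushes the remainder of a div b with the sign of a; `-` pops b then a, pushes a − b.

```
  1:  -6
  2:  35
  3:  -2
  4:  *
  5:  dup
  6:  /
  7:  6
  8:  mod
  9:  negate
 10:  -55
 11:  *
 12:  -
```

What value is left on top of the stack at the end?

-6     → -6
35     → -6 35
-2     → -6 35 -2
*      → -6 -70
dup    → -6 -70 -70
/      → -6 1
6      → -6 1 6
mod    → -6 1
negate → -6 -1
-55    → -6 -1 -55
*      → -6 55
-      → -61

-61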